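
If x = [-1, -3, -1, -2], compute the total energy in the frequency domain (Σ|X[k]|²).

Parseval: Σ|x[n]|² = (1/N)Σ|X[k]|², so Σ|X[k]|² = N·Σ|x[n]|² = 4·15.0000

Σ|X[k]|² = N·Σ|x[n]|² = 4·15.0000 = 60.0000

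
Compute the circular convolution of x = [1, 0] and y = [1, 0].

(x ⊛ y)[n] = Σ(m=0 to 1) x[m] · y[(n-m) mod 2]

Computing each output sample:
(x ⊛ y)[0] = 1
(x ⊛ y)[1] = 0

x ⊛ y = [1, 0]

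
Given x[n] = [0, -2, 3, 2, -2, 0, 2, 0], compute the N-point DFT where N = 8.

X[k] = Σ(n=0 to 7) x[n] · ω_8^(nk)
where ω_8 = e^(-2πi/8)

Computing each X[k]:
X[0] = 3
X[1] = -0.8284-1.0000i
X[2] = -7+4i
X[3] = 4.8284+1.0000i
X[4] = 3
X[5] = 4.8284-1.0000i
X[6] = -7-4i
X[7] = -0.8284+1.0000i

X = [3, -0.8284-1.0000i, -7+4i, 4.8284+1.0000i, 3, 4.8284-1.0000i, -7-4i, -0.8284+1.0000i]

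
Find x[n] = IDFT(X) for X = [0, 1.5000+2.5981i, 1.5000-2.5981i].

x[n] = (1/3) Σ(k=0 to 2) X[k] · e^(2πikn/3)

Computing each x[n]:
x[0] = 1
x[1] = -2
x[2] = 1

x = [1, -2, 1]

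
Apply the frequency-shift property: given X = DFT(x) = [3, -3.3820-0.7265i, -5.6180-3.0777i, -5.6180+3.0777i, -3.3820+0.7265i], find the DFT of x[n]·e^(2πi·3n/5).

Modulation property: DFT(ω_5^(-3n)·x[n]) = X[(k-3) mod 5], so circularly shift X by 3 positions.

X[k-3] = [-5.6180-3.0777i, -5.6180+3.0777i, -3.3820+0.7265i, 3, -3.3820-0.7265i]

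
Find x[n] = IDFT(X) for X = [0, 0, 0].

x[n] = (1/3) Σ(k=0 to 2) X[k] · e^(2πikn/3)

Computing each x[n]:
x[0] = 0
x[1] = 0
x[2] = 0

x = [0, 0, 0]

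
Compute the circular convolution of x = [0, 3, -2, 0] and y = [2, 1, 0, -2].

(x ⊛ y)[n] = Σ(m=0 to 3) x[m] · y[(n-m) mod 4]

Computing each output sample:
(x ⊛ y)[0] = -6
(x ⊛ y)[1] = 10
(x ⊛ y)[2] = -1
(x ⊛ y)[3] = -2

x ⊛ y = [-6, 10, -1, -2]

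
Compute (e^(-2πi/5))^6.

Since ω_5^5 = 1, powers reduce modulo 5.
6 mod 5 = 1
So ω_5^6 = ω_5^1 = e^(-2πi·1/5)

ω_5^6 = ω_5^1 = 0.3090-0.9511i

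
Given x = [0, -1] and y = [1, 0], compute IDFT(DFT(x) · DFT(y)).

(x ⊛ y)[n] = Σ(m=0 to 1) x[m] · y[(n-m) mod 2]

Computing each output sample:
(x ⊛ y)[0] = 0
(x ⊛ y)[1] = -1

x ⊛ y = [0, -1]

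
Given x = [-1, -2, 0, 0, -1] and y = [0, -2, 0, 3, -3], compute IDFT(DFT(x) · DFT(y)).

(x ⊛ y)[n] = Σ(m=0 to 4) x[m] · y[(n-m) mod 5]

Computing each output sample:
(x ⊛ y)[0] = 8
(x ⊛ y)[1] = 2
(x ⊛ y)[2] = 1
(x ⊛ y)[3] = 0
(x ⊛ y)[4] = -3

x ⊛ y = [8, 2, 1, 0, -3]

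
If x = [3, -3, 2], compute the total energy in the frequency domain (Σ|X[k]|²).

Parseval: Σ|x[n]|² = (1/N)Σ|X[k]|², so Σ|X[k]|² = N·Σ|x[n]|² = 3·22.0000

Σ|X[k]|² = N·Σ|x[n]|² = 3·22.0000 = 66.0000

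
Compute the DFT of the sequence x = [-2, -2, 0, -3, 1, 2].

X[k] = Σ(n=0 to 5) x[n] · ω_6^(nk)
where ω_6 = e^(-2πi/6)

Computing each X[k]:
X[0] = -4
X[1] = 0.5000+4.3301i
X[2] = -5.5000+2.5981i
X[3] = 2
X[4] = -5.5000-2.5981i
X[5] = 0.5000-4.3301i

X = [-4, 0.5000+4.3301i, -5.5000+2.5981i, 2, -5.5000-2.5981i, 0.5000-4.3301i]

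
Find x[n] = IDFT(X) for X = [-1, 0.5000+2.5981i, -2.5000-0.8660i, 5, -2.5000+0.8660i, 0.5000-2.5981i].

x[n] = (1/6) Σ(k=0 to 5) X[k] · e^(2πikn/6)

Computing each x[n]:
x[0] = 0
x[1] = -1
x[2] = 0
x[3] = -2
x[4] = 2
x[5] = 0

x = [0, -1, 0, -2, 2, 0]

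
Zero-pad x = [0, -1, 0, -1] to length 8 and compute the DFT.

Original 4-point DFT: [-2, 0, 2, 0]
Zero-padded 8-point DFT provides frequency interpolation.

DFT_8([x, 0, ...]) = [-2, 1.4142i, 0, 1.4142i, 2, -1.4142i, 0, -1.4142i]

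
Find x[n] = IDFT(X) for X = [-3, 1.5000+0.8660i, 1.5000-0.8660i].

x[n] = (1/3) Σ(k=0 to 2) X[k] · e^(2πikn/3)

Computing each x[n]:
x[0] = 0
x[1] = -2
x[2] = -1

x = [0, -2, -1]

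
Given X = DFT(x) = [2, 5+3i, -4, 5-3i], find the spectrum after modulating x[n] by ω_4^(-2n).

Modulation property: DFT(ω_4^(-2n)·x[n]) = X[(k-2) mod 4], so circularly shift X by 2 positions.

X[k-2] = [-4, 5-3i, 2, 5+3i]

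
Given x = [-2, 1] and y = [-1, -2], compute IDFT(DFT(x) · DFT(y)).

(x ⊛ y)[n] = Σ(m=0 to 1) x[m] · y[(n-m) mod 2]

Computing each output sample:
(x ⊛ y)[0] = 0
(x ⊛ y)[1] = 3

x ⊛ y = [0, 3]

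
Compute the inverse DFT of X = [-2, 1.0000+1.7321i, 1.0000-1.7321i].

x[n] = (1/3) Σ(k=0 to 2) X[k] · e^(2πikn/3)

Computing each x[n]:
x[0] = 0
x[1] = -2
x[2] = 0

x = [0, -2, 0]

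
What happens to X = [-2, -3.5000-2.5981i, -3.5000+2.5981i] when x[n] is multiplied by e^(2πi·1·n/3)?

Modulation property: DFT(ω_3^(-1n)·x[n]) = X[(k-1) mod 3], so circularly shift X by 1 positions.

X[k-1] = [-3.5000+2.5981i, -2, -3.5000-2.5981i]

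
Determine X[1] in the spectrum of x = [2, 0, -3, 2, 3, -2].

X[1] = Σ(n=0 to 5) x[n] · ω_6^(1n) where ω_6 = e^(-2πi/6)
= (2)·ω_6^0 + (0)·ω_6^1 + (-3)·ω_6^2 + (2)·ω_6^3 + (3)·ω_6^4 + (-2)·ω_6^5

X[1] = -1.0000+3.4641i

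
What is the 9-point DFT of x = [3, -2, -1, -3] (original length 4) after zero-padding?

Original 4-point DFT: [-3, 4-1i, 7, 4+1i]
Zero-padded 9-point DFT provides frequency interpolation.

DFT_9([x, 0, ...]) = [-3, 2.7943+4.8685i, 5.0924-0.2864i, 1.5000+0.8660i, 5.6133+2.6393i, 5.6133-2.6393i, 1.5000-0.8660i, 5.0924+0.2864i, 2.7943-4.8685i]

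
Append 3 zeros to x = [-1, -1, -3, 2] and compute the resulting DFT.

Original 4-point DFT: [-3, 2+3i, -5, 2-3i]
Zero-padded 7-point DFT provides frequency interpolation.

DFT_7([x, 0, ...]) = [-3, -2.7579+2.8388i, 3.1724+1.2369i, -2.4145-3.8615i, -2.4145+3.8615i, 3.1724-1.2369i, -2.7579-2.8388i]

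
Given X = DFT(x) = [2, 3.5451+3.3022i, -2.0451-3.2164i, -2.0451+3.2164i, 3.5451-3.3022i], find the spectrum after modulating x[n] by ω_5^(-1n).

Modulation property: DFT(ω_5^(-1n)·x[n]) = X[(k-1) mod 5], so circularly shift X by 1 positions.

X[k-1] = [3.5451-3.3022i, 2, 3.5451+3.3022i, -2.0451-3.2164i, -2.0451+3.2164i]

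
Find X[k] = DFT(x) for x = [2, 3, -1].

X[k] = Σ(n=0 to 2) x[n] · ω_3^(nk)
where ω_3 = e^(-2πi/3)

Computing each X[k]:
X[0] = 4
X[1] = 1.0000-3.4641i
X[2] = 1.0000+3.4641i

X = [4, 1.0000-3.4641i, 1.0000+3.4641i]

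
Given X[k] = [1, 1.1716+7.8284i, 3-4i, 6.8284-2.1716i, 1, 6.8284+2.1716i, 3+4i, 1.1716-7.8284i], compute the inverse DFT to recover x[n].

x[n] = (1/8) Σ(k=0 to 7) X[k] · e^(2πikn/8)

Computing each x[n]:
x[0] = 3
x[1] = -1
x[2] = -3
x[3] = -1
x[4] = -1
x[5] = 3
x[6] = 2
x[7] = -1

x = [3, -1, -3, -1, -1, 3, 2, -1]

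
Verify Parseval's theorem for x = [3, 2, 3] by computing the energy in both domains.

Time domain:
Σ|x[n]|² = |3|² + |2|² + |3|² = 22.0000

Frequency domain:
(1/3)Σ|X[k]|² = (1/3)(|8|² + |0.5000+0.8660i|² + |0.5000-0.8660i|²) = (1/3)·66.0000 = 22.0000

Both sides agree, confirming Parseval's theorem.

Σ|x[n]|² = (1/N)Σ|X[k]|² = 22.0000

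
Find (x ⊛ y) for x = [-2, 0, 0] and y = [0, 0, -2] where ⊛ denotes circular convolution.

(x ⊛ y)[n] = Σ(m=0 to 2) x[m] · y[(n-m) mod 3]

Computing each output sample:
(x ⊛ y)[0] = 0
(x ⊛ y)[1] = 0
(x ⊛ y)[2] = 4

x ⊛ y = [0, 0, 4]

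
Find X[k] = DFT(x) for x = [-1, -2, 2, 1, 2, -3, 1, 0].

X[k] = Σ(n=0 to 7) x[n] · ω_8^(nk)
where ω_8 = e^(-2πi/8)

Computing each X[k]:
X[0] = 0
X[1] = -3.0000-2.4142i
X[2] = -2+6i
X[3] = -3.0000-0.4142i
X[4] = 8
X[5] = -3.0000+0.4142i
X[6] = -2-6i
X[7] = -3.0000+2.4142i

X = [0, -3.0000-2.4142i, -2+6i, -3.0000-0.4142i, 8, -3.0000+0.4142i, -2-6i, -3.0000+2.4142i]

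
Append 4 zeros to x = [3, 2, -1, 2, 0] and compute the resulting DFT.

Original 5-point DFT: [6, 2.8090-0.1388i, 1.6910-4.0287i, 1.6910+4.0287i, 2.8090+0.1388i]
Zero-padded 9-point DFT provides frequency interpolation.

DFT_9([x, 0, ...]) = [6, 3.3584-2.0328i, 3.2870+0.1045i, 4.5000-2.5981i, -0.6454-3.0589i, -0.6454+3.0589i, 4.5000+2.5981i, 3.2870-0.1045i, 3.3584+2.0328i]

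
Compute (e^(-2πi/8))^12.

Since ω_8^8 = 1, powers reduce modulo 8.
12 mod 8 = 4
So ω_8^12 = ω_8^4 = e^(-2πi·4/8)

ω_8^12 = ω_8^4 = -1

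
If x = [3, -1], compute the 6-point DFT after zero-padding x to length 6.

Original 2-point DFT: [2, 4]
Zero-padded 6-point DFT provides frequency interpolation.

DFT_6([x, 0, ...]) = [2, 2.5000+0.8660i, 3.5000+0.8660i, 4, 3.5000-0.8660i, 2.5000-0.8660i]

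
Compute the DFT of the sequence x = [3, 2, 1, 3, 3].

X[k] = Σ(n=0 to 4) x[n] · ω_5^(nk)
where ω_5 = e^(-2πi/5)

Computing each X[k]:
X[0] = 12
X[1] = 1.3090+2.1266i
X[2] = 0.1910-1.3143i
X[3] = 0.1910+1.3143i
X[4] = 1.3090-2.1266i

X = [12, 1.3090+2.1266i, 0.1910-1.3143i, 0.1910+1.3143i, 1.3090-2.1266i]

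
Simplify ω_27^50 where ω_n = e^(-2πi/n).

Since ω_27^27 = 1, powers reduce modulo 27.
50 mod 27 = 23
So ω_27^50 = ω_27^23 = e^(-2πi·23/27)

ω_27^50 = ω_27^23 = 0.5972+0.8021i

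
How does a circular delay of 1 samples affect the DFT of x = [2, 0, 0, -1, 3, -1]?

Time shift by 1: X_shifted[k] = ω_6^(1k) · X[k]
Shifted x = [-1, 2, 0, 0, -1, 3]

DFT(x[n-1]) = [3, 2, -3.0000+1.7321i, -7, -3.0000-1.7321i, 2]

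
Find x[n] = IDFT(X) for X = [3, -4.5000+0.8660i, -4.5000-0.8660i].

x[n] = (1/3) Σ(k=0 to 2) X[k] · e^(2πikn/3)

Computing each x[n]:
x[0] = -2
x[1] = 2
x[2] = 3

x = [-2, 2, 3]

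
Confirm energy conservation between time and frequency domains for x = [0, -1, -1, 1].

Time domain:
Σ|x[n]|² = |0|² + |-1|² + |-1|² + |1|² = 3.0000

Frequency domain:
(1/4)Σ|X[k]|² = (1/4)(|-1|² + |1+2i|² + |-1|² + |1-2i|²) = (1/4)·12.0000 = 3.0000

Both sides agree, confirming Parseval's theorem.

Σ|x[n]|² = (1/N)Σ|X[k]|² = 3.0000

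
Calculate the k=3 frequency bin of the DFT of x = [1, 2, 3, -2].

X[3] = Σ(n=0 to 3) x[n] · ω_4^(3n) where ω_4 = e^(-2πi/4)
= (1)·ω_4^0 + (2)·ω_4^3 + (3)·ω_4^6 + (-2)·ω_4^9

X[3] = -2+4i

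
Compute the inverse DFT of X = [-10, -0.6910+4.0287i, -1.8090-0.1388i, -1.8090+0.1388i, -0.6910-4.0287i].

x[n] = (1/5) Σ(k=0 to 4) X[k] · e^(2πikn/5)

Computing each x[n]:
x[0] = -3
x[1] = -3
x[2] = -3
x[3] = -1
x[4] = 0

x = [-3, -3, -3, -1, 0]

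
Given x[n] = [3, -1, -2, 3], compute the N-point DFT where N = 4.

X[k] = Σ(n=0 to 3) x[n] · ω_4^(nk)
where ω_4 = e^(-2πi/4)

Computing each X[k]:
X[0] = 3
X[1] = 5+4i
X[2] = -1
X[3] = 5-4i

X = [3, 5+4i, -1, 5-4i]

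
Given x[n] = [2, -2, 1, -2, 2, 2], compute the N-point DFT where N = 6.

X[k] = Σ(n=0 to 5) x[n] · ω_6^(nk)
where ω_6 = e^(-2πi/6)

Computing each X[k]:
X[0] = 3
X[1] = 2.5000+4.3301i
X[2] = -1.5000+2.5981i
X[3] = 7
X[4] = -1.5000-2.5981i
X[5] = 2.5000-4.3301i

X = [3, 2.5000+4.3301i, -1.5000+2.5981i, 7, -1.5000-2.5981i, 2.5000-4.3301i]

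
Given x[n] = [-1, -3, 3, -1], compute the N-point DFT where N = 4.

X[k] = Σ(n=0 to 3) x[n] · ω_4^(nk)
where ω_4 = e^(-2πi/4)

Computing each X[k]:
X[0] = -2
X[1] = -4+2i
X[2] = 6
X[3] = -4-2i

X = [-2, -4+2i, 6, -4-2i]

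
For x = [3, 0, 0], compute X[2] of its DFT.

X[2] = Σ(n=0 to 2) x[n] · ω_3^(2n) where ω_3 = e^(-2πi/3)
= (3)·ω_3^0 + (0)·ω_3^2 + (0)·ω_3^4

X[2] = 3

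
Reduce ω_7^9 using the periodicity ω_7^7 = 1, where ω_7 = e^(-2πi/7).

Since ω_7^7 = 1, powers reduce modulo 7.
9 mod 7 = 2
So ω_7^9 = ω_7^2 = e^(-2πi·2/7)

ω_7^9 = ω_7^2 = -0.2225-0.9749i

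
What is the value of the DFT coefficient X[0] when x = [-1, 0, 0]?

X[0] = Σ(n=0 to 2) x[n] · ω_3^0 = Σ x[n]
= (-1) + (0) + (0)

X[0] = -1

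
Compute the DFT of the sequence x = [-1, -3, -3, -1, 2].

X[k] = Σ(n=0 to 4) x[n] · ω_5^(nk)
where ω_5 = e^(-2πi/5)

Computing each X[k]:
X[0] = -6
X[1] = 1.9271+5.9309i
X[2] = -1.4271+1.0368i
X[3] = -1.4271-1.0368i
X[4] = 1.9271-5.9309i

X = [-6, 1.9271+5.9309i, -1.4271+1.0368i, -1.4271-1.0368i, 1.9271-5.9309i]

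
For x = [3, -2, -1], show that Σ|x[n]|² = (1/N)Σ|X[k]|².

Time domain:
Σ|x[n]|² = |3|² + |-2|² + |-1|² = 14.0000

Frequency domain:
(1/3)Σ|X[k]|² = (1/3)(|0|² + |4.5000+0.8660i|² + |4.5000-0.8660i|²) = (1/3)·42.0000 = 14.0000

Both sides agree, confirming Parseval's theorem.

Σ|x[n]|² = (1/N)Σ|X[k]|² = 14.0000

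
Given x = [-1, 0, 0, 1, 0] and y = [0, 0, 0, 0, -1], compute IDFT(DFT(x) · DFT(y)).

(x ⊛ y)[n] = Σ(m=0 to 4) x[m] · y[(n-m) mod 5]

Computing each output sample:
(x ⊛ y)[0] = 0
(x ⊛ y)[1] = 0
(x ⊛ y)[2] = -1
(x ⊛ y)[3] = 0
(x ⊛ y)[4] = 1

x ⊛ y = [0, 0, -1, 0, 1]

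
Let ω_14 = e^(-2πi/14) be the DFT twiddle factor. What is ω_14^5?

ω_14^5 = e^(-2πi·5/14)
= cos(-2π·5/14) + i·sin(-2π·5/14)
= cos(-10π/14) + i·sin(-10π/14)

ω_14^5 = cos(-10π/14) + i·sin(-10π/14) = -0.6235-0.7818i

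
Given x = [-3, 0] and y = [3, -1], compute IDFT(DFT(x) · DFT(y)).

(x ⊛ y)[n] = Σ(m=0 to 1) x[m] · y[(n-m) mod 2]

Computing each output sample:
(x ⊛ y)[0] = -9
(x ⊛ y)[1] = 3

x ⊛ y = [-9, 3]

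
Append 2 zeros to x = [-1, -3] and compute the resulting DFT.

Original 2-point DFT: [-4, 2]
Zero-padded 4-point DFT provides frequency interpolation.

DFT_4([x, 0, ...]) = [-4, -1+3i, 2, -1-3i]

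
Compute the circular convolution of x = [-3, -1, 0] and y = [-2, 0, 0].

(x ⊛ y)[n] = Σ(m=0 to 2) x[m] · y[(n-m) mod 3]

Computing each output sample:
(x ⊛ y)[0] = 6
(x ⊛ y)[1] = 2
(x ⊛ y)[2] = 0

x ⊛ y = [6, 2, 0]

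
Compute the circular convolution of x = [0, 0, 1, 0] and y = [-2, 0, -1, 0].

(x ⊛ y)[n] = Σ(m=0 to 3) x[m] · y[(n-m) mod 4]

Computing each output sample:
(x ⊛ y)[0] = -1
(x ⊛ y)[1] = 0
(x ⊛ y)[2] = -2
(x ⊛ y)[3] = 0

x ⊛ y = [-1, 0, -2, 0]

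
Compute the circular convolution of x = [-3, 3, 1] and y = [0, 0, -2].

(x ⊛ y)[n] = Σ(m=0 to 2) x[m] · y[(n-m) mod 3]

Computing each output sample:
(x ⊛ y)[0] = -6
(x ⊛ y)[1] = -2
(x ⊛ y)[2] = 6

x ⊛ y = [-6, -2, 6]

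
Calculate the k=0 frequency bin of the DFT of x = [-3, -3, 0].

X[0] = Σ(n=0 to 2) x[n] · ω_3^0 = Σ x[n]
= (-3) + (-3) + (0)

X[0] = -6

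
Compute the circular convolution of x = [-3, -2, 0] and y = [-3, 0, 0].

(x ⊛ y)[n] = Σ(m=0 to 2) x[m] · y[(n-m) mod 3]

Computing each output sample:
(x ⊛ y)[0] = 9
(x ⊛ y)[1] = 6
(x ⊛ y)[2] = 0

x ⊛ y = [9, 6, 0]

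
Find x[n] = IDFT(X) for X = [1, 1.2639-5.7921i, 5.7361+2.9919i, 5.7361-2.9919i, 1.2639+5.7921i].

x[n] = (1/5) Σ(k=0 to 4) X[k] · e^(2πikn/5)

Computing each x[n]:
x[0] = 3
x[1] = 0
x[2] = 3
x[3] = -2
x[4] = -3

x = [3, 0, 3, -2, -3]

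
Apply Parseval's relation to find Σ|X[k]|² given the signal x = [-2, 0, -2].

Parseval: Σ|x[n]|² = (1/N)Σ|X[k]|², so Σ|X[k]|² = N·Σ|x[n]|² = 3·8.0000

Σ|X[k]|² = N·Σ|x[n]|² = 3·8.0000 = 24.0000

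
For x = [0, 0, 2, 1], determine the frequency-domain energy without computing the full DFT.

Parseval: Σ|x[n]|² = (1/N)Σ|X[k]|², so Σ|X[k]|² = N·Σ|x[n]|² = 4·5.0000

Σ|X[k]|² = N·Σ|x[n]|² = 4·5.0000 = 20.0000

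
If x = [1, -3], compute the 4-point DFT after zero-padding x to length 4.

Original 2-point DFT: [-2, 4]
Zero-padded 4-point DFT provides frequency interpolation.

DFT_4([x, 0, ...]) = [-2, 1+3i, 4, 1-3i]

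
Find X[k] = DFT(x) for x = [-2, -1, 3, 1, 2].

X[k] = Σ(n=0 to 4) x[n] · ω_5^(nk)
where ω_5 = e^(-2πi/5)

Computing each X[k]:
X[0] = 3
X[1] = -4.9271+1.6776i
X[2] = -1.5729+3.6655i
X[3] = -1.5729-3.6655i
X[4] = -4.9271-1.6776i

X = [3, -4.9271+1.6776i, -1.5729+3.6655i, -1.5729-3.6655i, -4.9271-1.6776i]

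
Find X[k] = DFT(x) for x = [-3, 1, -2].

X[k] = Σ(n=0 to 2) x[n] · ω_3^(nk)
where ω_3 = e^(-2πi/3)

Computing each X[k]:
X[0] = -4
X[1] = -2.5000-2.5981i
X[2] = -2.5000+2.5981i

X = [-4, -2.5000-2.5981i, -2.5000+2.5981i]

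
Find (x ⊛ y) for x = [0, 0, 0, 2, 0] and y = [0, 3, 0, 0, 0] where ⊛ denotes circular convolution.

(x ⊛ y)[n] = Σ(m=0 to 4) x[m] · y[(n-m) mod 5]

Computing each output sample:
(x ⊛ y)[0] = 0
(x ⊛ y)[1] = 0
(x ⊛ y)[2] = 0
(x ⊛ y)[3] = 0
(x ⊛ y)[4] = 6

x ⊛ y = [0, 0, 0, 0, 6]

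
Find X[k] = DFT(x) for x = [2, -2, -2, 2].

X[k] = Σ(n=0 to 3) x[n] · ω_4^(nk)
where ω_4 = e^(-2πi/4)

Computing each X[k]:
X[0] = 0
X[1] = 4+4i
X[2] = 0
X[3] = 4-4i

X = [0, 4+4i, 0, 4-4i]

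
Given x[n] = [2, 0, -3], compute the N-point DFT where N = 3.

X[k] = Σ(n=0 to 2) x[n] · ω_3^(nk)
where ω_3 = e^(-2πi/3)

Computing each X[k]:
X[0] = -1
X[1] = 3.5000-2.5981i
X[2] = 3.5000+2.5981i

X = [-1, 3.5000-2.5981i, 3.5000+2.5981i]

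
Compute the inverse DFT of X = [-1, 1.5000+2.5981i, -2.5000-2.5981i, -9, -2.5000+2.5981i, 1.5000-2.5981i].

x[n] = (1/6) Σ(k=0 to 5) X[k] · e^(2πikn/6)

Computing each x[n]:
x[0] = -2
x[1] = 2
x[2] = -3
x[3] = 0
x[4] = 0
x[5] = 2

x = [-2, 2, -3, 0, 0, 2]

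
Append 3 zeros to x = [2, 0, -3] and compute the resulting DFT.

Original 3-point DFT: [-1, 3.5000-2.5981i, 3.5000+2.5981i]
Zero-padded 6-point DFT provides frequency interpolation.

DFT_6([x, 0, ...]) = [-1, 3.5000+2.5981i, 3.5000-2.5981i, -1, 3.5000+2.5981i, 3.5000-2.5981i]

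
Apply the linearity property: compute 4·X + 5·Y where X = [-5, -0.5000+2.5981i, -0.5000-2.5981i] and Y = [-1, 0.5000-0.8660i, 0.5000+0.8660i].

By linearity: DFT(4x + 5y) = 4·DFT(x) + 5·DFT(y)
= 4·[-5, -0.5000+2.5981i, -0.5000-2.5981i] + 5·[-1, 0.5000-0.8660i, 0.5000+0.8660i]

Computing element-wise:
Z[0] = 4·(-5) + 5·(-1) = -25
Z[1] = 4·(-0.5000+2.5981i) + 5·(0.5000-0.8660i) = 0.5000+6.0624i
Z[2] = 4·(-0.5000-2.5981i) + 5·(0.5000+0.8660i) = 0.5000-6.0624i

DFT(4x + 5y) = 4·X + 5·Y = [-25, 0.5000+6.0624i, 0.5000-6.0624i]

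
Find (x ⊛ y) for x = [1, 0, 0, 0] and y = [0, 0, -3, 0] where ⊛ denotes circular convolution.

(x ⊛ y)[n] = Σ(m=0 to 3) x[m] · y[(n-m) mod 4]

Computing each output sample:
(x ⊛ y)[0] = 0
(x ⊛ y)[1] = 0
(x ⊛ y)[2] = -3
(x ⊛ y)[3] = 0

x ⊛ y = [0, 0, -3, 0]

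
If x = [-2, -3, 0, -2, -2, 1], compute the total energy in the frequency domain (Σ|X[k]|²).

Parseval: Σ|x[n]|² = (1/N)Σ|X[k]|², so Σ|X[k]|² = N·Σ|x[n]|² = 6·22.0000

Σ|X[k]|² = N·Σ|x[n]|² = 6·22.0000 = 132.0000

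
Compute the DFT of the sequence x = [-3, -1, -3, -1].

X[k] = Σ(n=0 to 3) x[n] · ω_4^(nk)
where ω_4 = e^(-2πi/4)

Computing each X[k]:
X[0] = -8
X[1] = 0
X[2] = -4
X[3] = 0

X = [-8, 0, -4, 0]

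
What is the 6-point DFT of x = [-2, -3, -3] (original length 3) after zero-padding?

Original 3-point DFT: [-8, 1, 1]
Zero-padded 6-point DFT provides frequency interpolation.

DFT_6([x, 0, ...]) = [-8, -2.0000+5.1962i, 1, -2, 1, -2.0000-5.1962i]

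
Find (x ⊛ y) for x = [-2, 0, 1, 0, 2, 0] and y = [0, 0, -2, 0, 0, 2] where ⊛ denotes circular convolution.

(x ⊛ y)[n] = Σ(m=0 to 5) x[m] · y[(n-m) mod 6]

Computing each output sample:
(x ⊛ y)[0] = -4
(x ⊛ y)[1] = 2
(x ⊛ y)[2] = 4
(x ⊛ y)[3] = 4
(x ⊛ y)[4] = -2
(x ⊛ y)[5] = -4

x ⊛ y = [-4, 2, 4, 4, -2, -4]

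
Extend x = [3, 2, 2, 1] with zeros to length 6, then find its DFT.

Original 4-point DFT: [8, 1-1i, 2, 1+1i]
Zero-padded 6-point DFT provides frequency interpolation.

DFT_6([x, 0, ...]) = [8, 2.0000-3.4641i, 2, 2, 2, 2.0000+3.4641i]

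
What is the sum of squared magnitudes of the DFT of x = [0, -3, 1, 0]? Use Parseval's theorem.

Parseval: Σ|x[n]|² = (1/N)Σ|X[k]|², so Σ|X[k]|² = N·Σ|x[n]|² = 4·10.0000

Σ|X[k]|² = N·Σ|x[n]|² = 4·10.0000 = 40.0000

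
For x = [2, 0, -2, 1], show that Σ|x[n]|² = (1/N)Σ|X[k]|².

Time domain:
Σ|x[n]|² = |2|² + |0|² + |-2|² + |1|² = 9.0000

Frequency domain:
(1/4)Σ|X[k]|² = (1/4)(|1|² + |4+1i|² + |-1|² + |4-1i|²) = (1/4)·36.0000 = 9.0000

Both sides agree, confirming Parseval's theorem.

Σ|x[n]|² = (1/N)Σ|X[k]|² = 9.0000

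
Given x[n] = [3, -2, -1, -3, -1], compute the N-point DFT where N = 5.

X[k] = Σ(n=0 to 4) x[n] · ω_5^(nk)
where ω_5 = e^(-2πi/5)

Computing each X[k]:
X[0] = -4
X[1] = 5.3090-0.2245i
X[2] = 4.1910+2.4899i
X[3] = 4.1910-2.4899i
X[4] = 5.3090+0.2245i

X = [-4, 5.3090-0.2245i, 4.1910+2.4899i, 4.1910-2.4899i, 5.3090+0.2245i]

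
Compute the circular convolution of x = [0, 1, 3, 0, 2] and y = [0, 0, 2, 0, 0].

(x ⊛ y)[n] = Σ(m=0 to 4) x[m] · y[(n-m) mod 5]

Computing each output sample:
(x ⊛ y)[0] = 0
(x ⊛ y)[1] = 4
(x ⊛ y)[2] = 0
(x ⊛ y)[3] = 2
(x ⊛ y)[4] = 6

x ⊛ y = [0, 4, 0, 2, 6]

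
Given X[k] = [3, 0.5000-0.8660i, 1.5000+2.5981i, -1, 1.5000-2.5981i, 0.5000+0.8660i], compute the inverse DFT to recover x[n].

x[n] = (1/6) Σ(k=0 to 5) X[k] · e^(2πikn/6)

Computing each x[n]:
x[0] = 1
x[1] = 0
x[2] = 1
x[3] = 1
x[4] = -1
x[5] = 1

x = [1, 0, 1, 1, -1, 1]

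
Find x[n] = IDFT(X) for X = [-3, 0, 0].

x[n] = (1/3) Σ(k=0 to 2) X[k] · e^(2πikn/3)

Computing each x[n]:
x[0] = -1
x[1] = -1
x[2] = -1

x = [-1, -1, -1]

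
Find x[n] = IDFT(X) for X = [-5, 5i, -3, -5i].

x[n] = (1/4) Σ(k=0 to 3) X[k] · e^(2πikn/4)

Computing each x[n]:
x[0] = -2
x[1] = -3
x[2] = -2
x[3] = 2

x = [-2, -3, -2, 2]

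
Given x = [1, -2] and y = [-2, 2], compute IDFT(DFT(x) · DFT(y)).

(x ⊛ y)[n] = Σ(m=0 to 1) x[m] · y[(n-m) mod 2]

Computing each output sample:
(x ⊛ y)[0] = -6
(x ⊛ y)[1] = 6

x ⊛ y = [-6, 6]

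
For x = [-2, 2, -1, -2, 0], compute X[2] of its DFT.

X[2] = Σ(n=0 to 4) x[n] · ω_5^(2n) where ω_5 = e^(-2πi/5)
= (-2)·ω_5^0 + (2)·ω_5^2 + (-1)·ω_5^4 + (-2)·ω_5^6 + (0)·ω_5^8

X[2] = -4.5451-0.2245i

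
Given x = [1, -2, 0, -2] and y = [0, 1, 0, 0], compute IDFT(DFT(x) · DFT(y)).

(x ⊛ y)[n] = Σ(m=0 to 3) x[m] · y[(n-m) mod 4]

Computing each output sample:
(x ⊛ y)[0] = -2
(x ⊛ y)[1] = 1
(x ⊛ y)[2] = -2
(x ⊛ y)[3] = 0

x ⊛ y = [-2, 1, -2, 0]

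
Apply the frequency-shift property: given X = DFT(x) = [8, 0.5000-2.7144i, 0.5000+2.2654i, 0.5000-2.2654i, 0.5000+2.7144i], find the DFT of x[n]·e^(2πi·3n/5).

Modulation property: DFT(ω_5^(-3n)·x[n]) = X[(k-3) mod 5], so circularly shift X by 3 positions.

X[k-3] = [0.5000+2.2654i, 0.5000-2.2654i, 0.5000+2.7144i, 8, 0.5000-2.7144i]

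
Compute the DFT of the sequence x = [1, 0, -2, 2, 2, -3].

X[k] = Σ(n=0 to 5) x[n] · ω_6^(nk)
where ω_6 = e^(-2πi/6)

Computing each X[k]:
X[0] = 0
X[1] = -2.5000+0.8660i
X[2] = 4.5000-6.0622i
X[3] = 2
X[4] = 4.5000+6.0622i
X[5] = -2.5000-0.8660i

X = [0, -2.5000+0.8660i, 4.5000-6.0622i, 2, 4.5000+6.0622i, -2.5000-0.8660i]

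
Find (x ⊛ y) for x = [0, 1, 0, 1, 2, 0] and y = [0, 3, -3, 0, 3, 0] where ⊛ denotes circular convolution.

(x ⊛ y)[n] = Σ(m=0 to 5) x[m] · y[(n-m) mod 6]

Computing each output sample:
(x ⊛ y)[0] = -6
(x ⊛ y)[1] = 3
(x ⊛ y)[2] = 9
(x ⊛ y)[3] = -3
(x ⊛ y)[4] = 3
(x ⊛ y)[5] = 6

x ⊛ y = [-6, 3, 9, -3, 3, 6]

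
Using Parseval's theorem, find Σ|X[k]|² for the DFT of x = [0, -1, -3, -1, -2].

Parseval: Σ|x[n]|² = (1/N)Σ|X[k]|², so Σ|X[k]|² = N·Σ|x[n]|² = 5·15.0000

Σ|X[k]|² = N·Σ|x[n]|² = 5·15.0000 = 75.0000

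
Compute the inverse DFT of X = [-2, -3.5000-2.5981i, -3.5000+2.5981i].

x[n] = (1/3) Σ(k=0 to 2) X[k] · e^(2πikn/3)

Computing each x[n]:
x[0] = -3
x[1] = 2
x[2] = -1

x = [-3, 2, -1]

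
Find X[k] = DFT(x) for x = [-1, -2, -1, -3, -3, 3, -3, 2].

X[k] = Σ(n=0 to 7) x[n] · ω_8^(nk)
where ω_8 = e^(-2πi/8)

Computing each X[k]:
X[0] = -8
X[1] = 2.0000+5.0711i
X[2] = -2i
X[3] = 2.0000+9.0711i
X[4] = -8
X[5] = 2.0000-9.0711i
X[6] = 2i
X[7] = 2.0000-5.0711i

X = [-8, 2.0000+5.0711i, -2i, 2.0000+9.0711i, -8, 2.0000-9.0711i, 2i, 2.0000-5.0711i]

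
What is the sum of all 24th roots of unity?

Sum of all nth roots of unity equals 0 for n > 1 (geometric series with r ≠ 1).

0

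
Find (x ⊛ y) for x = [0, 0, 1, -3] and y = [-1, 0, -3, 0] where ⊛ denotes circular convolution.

(x ⊛ y)[n] = Σ(m=0 to 3) x[m] · y[(n-m) mod 4]

Computing each output sample:
(x ⊛ y)[0] = -3
(x ⊛ y)[1] = 9
(x ⊛ y)[2] = -1
(x ⊛ y)[3] = 3

x ⊛ y = [-3, 9, -1, 3]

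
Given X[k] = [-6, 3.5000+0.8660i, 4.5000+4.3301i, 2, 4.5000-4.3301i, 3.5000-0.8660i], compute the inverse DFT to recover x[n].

x[n] = (1/6) Σ(k=0 to 5) X[k] · e^(2πikn/6)

Computing each x[n]:
x[0] = 2
x[1] = -3
x[2] = -1
x[3] = -1
x[4] = -3
x[5] = 0

x = [2, -3, -1, -1, -3, 0]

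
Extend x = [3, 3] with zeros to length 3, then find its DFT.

Original 2-point DFT: [6, 0]
Zero-padded 3-point DFT provides frequency interpolation.

DFT_3([x, 0, ...]) = [6, 1.5000-2.5981i, 1.5000+2.5981i]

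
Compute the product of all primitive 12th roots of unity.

The primitive 12th roots of unity are ω_12^k for k coprime to 12: k ∈ {1, 5, 7, 11}
Their product equals the constant term of the cyclotomic polynomial Φ_12(x) up to sign.
For n ≥ 3, the product of all primitive nth roots of unity is 1. (For n=1 it is 1; for n=2 it is -1.)

1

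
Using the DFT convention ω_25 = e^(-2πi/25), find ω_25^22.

ω_25^22 = e^(-2πi·22/25)
= cos(-2π·22/25) + i·sin(-2π·22/25)
= cos(-44π/25) + i·sin(-44π/25)

ω_25^22 = cos(-44π/25) + i·sin(-44π/25) = 0.7290+0.6845i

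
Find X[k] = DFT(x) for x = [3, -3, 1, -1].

X[k] = Σ(n=0 to 3) x[n] · ω_4^(nk)
where ω_4 = e^(-2πi/4)

Computing each X[k]:
X[0] = 0
X[1] = 2+2i
X[2] = 8
X[3] = 2-2i

X = [0, 2+2i, 8, 2-2i]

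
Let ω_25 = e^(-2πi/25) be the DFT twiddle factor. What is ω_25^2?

ω_25^2 = e^(-2πi·2/25)
= cos(-2π·2/25) + i·sin(-2π·2/25)
= cos(-4π/25) + i·sin(-4π/25)

ω_25^2 = cos(-4π/25) + i·sin(-4π/25) = 0.8763-0.4818i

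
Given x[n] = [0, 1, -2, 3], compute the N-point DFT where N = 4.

X[k] = Σ(n=0 to 3) x[n] · ω_4^(nk)
where ω_4 = e^(-2πi/4)

Computing each X[k]:
X[0] = 2
X[1] = 2+2i
X[2] = -6
X[3] = 2-2i

X = [2, 2+2i, -6, 2-2i]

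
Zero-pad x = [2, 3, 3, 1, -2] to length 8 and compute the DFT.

Original 5-point DFT: [7, -0.9271-5.9309i, 2.4271-1.0368i, 2.4271+1.0368i, -0.9271+5.9309i]
Zero-padded 8-point DFT provides frequency interpolation.

DFT_8([x, 0, ...]) = [7, 5.4142-5.8284i, -3-2i, 2.5858+0.1716i, -1, 2.5858-0.1716i, -3+2i, 5.4142+5.8284i]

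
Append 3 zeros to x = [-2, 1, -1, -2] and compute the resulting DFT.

Original 4-point DFT: [-4, -1-3i, -2, -1+3i]
Zero-padded 7-point DFT provides frequency interpolation.

DFT_7([x, 0, ...]) = [-4, 0.6479+1.0609i, -2.5685-2.9725i, -3.0794+0.7341i, -3.0794-0.7341i, -2.5685+2.9725i, 0.6479-1.0609i]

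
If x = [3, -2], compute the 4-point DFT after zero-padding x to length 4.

Original 2-point DFT: [1, 5]
Zero-padded 4-point DFT provides frequency interpolation.

DFT_4([x, 0, ...]) = [1, 3+2i, 5, 3-2i]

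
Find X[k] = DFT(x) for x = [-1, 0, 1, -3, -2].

X[k] = Σ(n=0 to 4) x[n] · ω_5^(nk)
where ω_5 = e^(-2πi/5)

Computing each X[k]:
X[0] = -5
X[1] = -4.2533i
X[2] = 2.6287i
X[3] = -2.6287i
X[4] = 4.2533i

X = [-5, -4.2533i, 2.6287i, -2.6287i, 4.2533i]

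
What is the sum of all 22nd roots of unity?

Sum of all nth roots of unity equals 0 for n > 1 (geometric series with r ≠ 1).

0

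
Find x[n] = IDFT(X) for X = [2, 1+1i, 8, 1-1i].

x[n] = (1/4) Σ(k=0 to 3) X[k] · e^(2πikn/4)

Computing each x[n]:
x[0] = 3
x[1] = -2
x[2] = 2
x[3] = -1

x = [3, -2, 2, -1]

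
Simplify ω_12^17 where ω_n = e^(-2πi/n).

Since ω_12^12 = 1, powers reduce modulo 12.
17 mod 12 = 5
So ω_12^17 = ω_12^5 = e^(-2πi·5/12)

ω_12^17 = ω_12^5 = -0.8660-0.5000i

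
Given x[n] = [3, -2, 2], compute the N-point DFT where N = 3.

X[k] = Σ(n=0 to 2) x[n] · ω_3^(nk)
where ω_3 = e^(-2πi/3)

Computing each X[k]:
X[0] = 3
X[1] = 3.0000+3.4641i
X[2] = 3.0000-3.4641i

X = [3, 3.0000+3.4641i, 3.0000-3.4641i]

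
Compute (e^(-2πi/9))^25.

Since ω_9^9 = 1, powers reduce modulo 9.
25 mod 9 = 7
So ω_9^25 = ω_9^7 = e^(-2πi·7/9)

ω_9^25 = ω_9^7 = 0.1736+0.9848i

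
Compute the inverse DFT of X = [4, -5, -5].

x[n] = (1/3) Σ(k=0 to 2) X[k] · e^(2πikn/3)

Computing each x[n]:
x[0] = -2
x[1] = 3
x[2] = 3

x = [-2, 3, 3]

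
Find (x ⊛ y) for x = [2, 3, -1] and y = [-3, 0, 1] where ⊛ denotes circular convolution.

(x ⊛ y)[n] = Σ(m=0 to 2) x[m] · y[(n-m) mod 3]

Computing each output sample:
(x ⊛ y)[0] = -3
(x ⊛ y)[1] = -10
(x ⊛ y)[2] = 5

x ⊛ y = [-3, -10, 5]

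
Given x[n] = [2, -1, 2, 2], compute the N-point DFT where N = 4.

X[k] = Σ(n=0 to 3) x[n] · ω_4^(nk)
where ω_4 = e^(-2πi/4)

Computing each X[k]:
X[0] = 5
X[1] = 3i
X[2] = 3
X[3] = -3i

X = [5, 3i, 3, -3i]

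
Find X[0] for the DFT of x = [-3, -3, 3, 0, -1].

X[0] = Σ(n=0 to 4) x[n] · ω_5^0 = Σ x[n]
= (-3) + (-3) + (3) + (0) + (-1)

X[0] = -4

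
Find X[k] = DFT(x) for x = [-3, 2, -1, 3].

X[k] = Σ(n=0 to 3) x[n] · ω_4^(nk)
where ω_4 = e^(-2πi/4)

Computing each X[k]:
X[0] = 1
X[1] = -2+1i
X[2] = -9
X[3] = -2-1i

X = [1, -2+1i, -9, -2-1i]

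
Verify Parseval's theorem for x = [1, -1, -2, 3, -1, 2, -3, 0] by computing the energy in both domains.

Time domain:
Σ|x[n]|² = |1|² + |-1|² + |-2|² + |3|² + |-1|² + |2|² + |-3|² + |0|² = 29.0000

Frequency domain:
(1/8)Σ|X[k]|² = (1/8)(|-1|² + |-2.2426-1.0000i|² + |5+2i|² + |6.2426+1.0000i|² + |-9|² + |6.2426-1.0000i|² + |5-2i|² + |-2.2426+1.0000i|²) = (1/8)·232.0000 = 29.0000

Both sides agree, confirming Parseval's theorem.

Σ|x[n]|² = (1/N)Σ|X[k]|² = 29.0000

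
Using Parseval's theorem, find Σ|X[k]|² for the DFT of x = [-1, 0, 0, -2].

Parseval: Σ|x[n]|² = (1/N)Σ|X[k]|², so Σ|X[k]|² = N·Σ|x[n]|² = 4·5.0000

Σ|X[k]|² = N·Σ|x[n]|² = 4·5.0000 = 20.0000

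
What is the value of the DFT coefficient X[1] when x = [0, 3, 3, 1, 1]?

X[1] = Σ(n=0 to 4) x[n] · ω_5^(1n) where ω_5 = e^(-2πi/5)
= (0)·ω_5^0 + (3)·ω_5^1 + (3)·ω_5^2 + (1)·ω_5^3 + (1)·ω_5^4

X[1] = -2.0000-3.0777i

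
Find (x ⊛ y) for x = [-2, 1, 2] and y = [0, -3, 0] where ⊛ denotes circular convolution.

(x ⊛ y)[n] = Σ(m=0 to 2) x[m] · y[(n-m) mod 3]

Computing each output sample:
(x ⊛ y)[0] = -6
(x ⊛ y)[1] = 6
(x ⊛ y)[2] = -3

x ⊛ y = [-6, 6, -3]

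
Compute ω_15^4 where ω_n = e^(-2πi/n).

ω_15^4 = e^(-2πi·4/15)
= cos(-2π·4/15) + i·sin(-2π·4/15)
= cos(-8π/15) + i·sin(-8π/15)

ω_15^4 = cos(-8π/15) + i·sin(-8π/15) = -0.1045-0.9945i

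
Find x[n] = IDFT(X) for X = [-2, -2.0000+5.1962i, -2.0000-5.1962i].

x[n] = (1/3) Σ(k=0 to 2) X[k] · e^(2πikn/3)

Computing each x[n]:
x[0] = -2
x[1] = -3
x[2] = 3

x = [-2, -3, 3]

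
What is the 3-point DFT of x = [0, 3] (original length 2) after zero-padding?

Original 2-point DFT: [3, -3]
Zero-padded 3-point DFT provides frequency interpolation.

DFT_3([x, 0, ...]) = [3, -1.5000-2.5981i, -1.5000+2.5981i]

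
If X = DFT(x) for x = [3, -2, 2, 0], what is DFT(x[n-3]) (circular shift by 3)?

Time shift by 3: X_shifted[k] = ω_4^(3k) · X[k]
Shifted x = [-2, 2, 0, 3]

DFT(x[n-3]) = [3, -2+1i, -7, -2-1i]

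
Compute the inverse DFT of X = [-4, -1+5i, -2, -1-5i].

x[n] = (1/4) Σ(k=0 to 3) X[k] · e^(2πikn/4)

Computing each x[n]:
x[0] = -2
x[1] = -3
x[2] = -1
x[3] = 2

x = [-2, -3, -1, 2]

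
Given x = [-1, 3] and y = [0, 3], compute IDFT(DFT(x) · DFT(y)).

(x ⊛ y)[n] = Σ(m=0 to 1) x[m] · y[(n-m) mod 2]

Computing each output sample:
(x ⊛ y)[0] = 9
(x ⊛ y)[1] = -3

x ⊛ y = [9, -3]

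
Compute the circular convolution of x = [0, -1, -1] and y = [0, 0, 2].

(x ⊛ y)[n] = Σ(m=0 to 2) x[m] · y[(n-m) mod 3]

Computing each output sample:
(x ⊛ y)[0] = -2
(x ⊛ y)[1] = -2
(x ⊛ y)[2] = 0

x ⊛ y = [-2, -2, 0]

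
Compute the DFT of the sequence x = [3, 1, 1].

X[k] = Σ(n=0 to 2) x[n] · ω_3^(nk)
where ω_3 = e^(-2πi/3)

Computing each X[k]:
X[0] = 5
X[1] = 2
X[2] = 2

X = [5, 2, 2]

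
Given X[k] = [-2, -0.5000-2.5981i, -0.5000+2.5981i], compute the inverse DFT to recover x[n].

x[n] = (1/3) Σ(k=0 to 2) X[k] · e^(2πikn/3)

Computing each x[n]:
x[0] = -1
x[1] = 1
x[2] = -2

x = [-1, 1, -2]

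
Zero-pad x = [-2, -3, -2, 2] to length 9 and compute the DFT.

Original 4-point DFT: [-5, 5i, -3, -5i]
Zero-padded 9-point DFT provides frequency interpolation.

DFT_9([x, 0, ...]) = [-5, -5.6454+2.1659i, -1.6416+5.3705i, 2.5000+0.8660i, -1.7130-1.9916i, -1.7130+1.9916i, 2.5000-0.8660i, -1.6416-5.3705i, -5.6454-2.1659i]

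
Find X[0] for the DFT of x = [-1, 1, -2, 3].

X[0] = Σ(n=0 to 3) x[n] · ω_4^0 = Σ x[n]
= (-1) + (1) + (-2) + (3)

X[0] = 1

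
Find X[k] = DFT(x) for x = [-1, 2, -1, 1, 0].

X[k] = Σ(n=0 to 4) x[n] · ω_5^(nk)
where ω_5 = e^(-2πi/5)

Computing each X[k]:
X[0] = 1
X[1] = -0.3820-0.7265i
X[2] = -2.6180-3.0777i
X[3] = -2.6180+3.0777i
X[4] = -0.3820+0.7265i

X = [1, -0.3820-0.7265i, -2.6180-3.0777i, -2.6180+3.0777i, -0.3820+0.7265i]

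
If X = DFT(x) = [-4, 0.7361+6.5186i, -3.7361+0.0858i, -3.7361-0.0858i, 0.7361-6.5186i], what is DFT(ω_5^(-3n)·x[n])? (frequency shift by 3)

Modulation property: DFT(ω_5^(-3n)·x[n]) = X[(k-3) mod 5], so circularly shift X by 3 positions.

X[k-3] = [-3.7361+0.0858i, -3.7361-0.0858i, 0.7361-6.5186i, -4, 0.7361+6.5186i]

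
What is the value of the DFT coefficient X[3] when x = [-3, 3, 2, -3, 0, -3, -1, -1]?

X[3] = Σ(n=0 to 7) x[n] · ω_8^(3n) where ω_8 = e^(-2πi/8)
= (-3)·ω_8^0 + (3)·ω_8^3 + (2)·ω_8^6 + (-3)·ω_8^9 + (0)·ω_8^12 + (-3)·ω_8^15 + (-1)·ω_8^18 + (-1)·ω_8^21

X[3] = -8.6569+0.1716i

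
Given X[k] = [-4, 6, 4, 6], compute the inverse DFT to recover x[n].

x[n] = (1/4) Σ(k=0 to 3) X[k] · e^(2πikn/4)

Computing each x[n]:
x[0] = 3
x[1] = -2
x[2] = -3
x[3] = -2

x = [3, -2, -3, -2]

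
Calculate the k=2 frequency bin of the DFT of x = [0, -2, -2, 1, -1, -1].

X[2] = Σ(n=0 to 5) x[n] · ω_6^(2n) where ω_6 = e^(-2πi/6)
= (0)·ω_6^0 + (-2)·ω_6^2 + (-2)·ω_6^4 + (1)·ω_6^6 + (-1)·ω_6^8 + (-1)·ω_6^10

X[2] = 4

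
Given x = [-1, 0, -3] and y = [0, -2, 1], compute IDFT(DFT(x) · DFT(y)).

(x ⊛ y)[n] = Σ(m=0 to 2) x[m] · y[(n-m) mod 3]

Computing each output sample:
(x ⊛ y)[0] = 6
(x ⊛ y)[1] = -1
(x ⊛ y)[2] = -1

x ⊛ y = [6, -1, -1]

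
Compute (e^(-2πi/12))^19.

Since ω_12^12 = 1, powers reduce modulo 12.
19 mod 12 = 7
So ω_12^19 = ω_12^7 = e^(-2πi·7/12)

ω_12^19 = ω_12^7 = -0.8660+0.5000i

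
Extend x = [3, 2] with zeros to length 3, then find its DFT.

Original 2-point DFT: [5, 1]
Zero-padded 3-point DFT provides frequency interpolation.

DFT_3([x, 0, ...]) = [5, 2.0000-1.7321i, 2.0000+1.7321i]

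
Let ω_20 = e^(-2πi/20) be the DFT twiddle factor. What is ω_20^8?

ω_20^8 = e^(-2πi·8/20)
= cos(-2π·8/20) + i·sin(-2π·8/20)
= cos(-16π/20) + i·sin(-16π/20)

ω_20^8 = cos(-16π/20) + i·sin(-16π/20) = -0.8090-0.5878i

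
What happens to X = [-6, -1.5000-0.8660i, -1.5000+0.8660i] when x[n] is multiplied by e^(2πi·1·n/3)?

Modulation property: DFT(ω_3^(-1n)·x[n]) = X[(k-1) mod 3], so circularly shift X by 1 positions.

X[k-1] = [-1.5000+0.8660i, -6, -1.5000-0.8660i]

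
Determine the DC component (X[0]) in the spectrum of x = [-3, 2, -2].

X[0] = Σ(n=0 to 2) x[n] · ω_3^0 = Σ x[n]
= (-3) + (2) + (-2)

X[0] = -3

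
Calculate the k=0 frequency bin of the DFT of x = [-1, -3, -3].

X[0] = Σ(n=0 to 2) x[n] · ω_3^0 = Σ x[n]
= (-1) + (-3) + (-3)

X[0] = -7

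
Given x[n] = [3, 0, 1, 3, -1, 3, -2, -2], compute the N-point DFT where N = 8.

X[k] = Σ(n=0 to 7) x[n] · ω_8^(nk)
where ω_8 = e^(-2πi/8)

Computing each X[k]:
X[0] = 5
X[1] = -1.6569-4.4142i
X[2] = 3-2i
X[3] = 9.6569+1.5858i
X[4] = -3
X[5] = 9.6569-1.5858i
X[6] = 3+2i
X[7] = -1.6569+4.4142i

X = [5, -1.6569-4.4142i, 3-2i, 9.6569+1.5858i, -3, 9.6569-1.5858i, 3+2i, -1.6569+4.4142i]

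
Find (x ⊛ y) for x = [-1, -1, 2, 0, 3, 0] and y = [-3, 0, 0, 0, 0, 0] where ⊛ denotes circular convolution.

(x ⊛ y)[n] = Σ(m=0 to 5) x[m] · y[(n-m) mod 6]

Computing each output sample:
(x ⊛ y)[0] = 3
(x ⊛ y)[1] = 3
(x ⊛ y)[2] = -6
(x ⊛ y)[3] = 0
(x ⊛ y)[4] = -9
(x ⊛ y)[5] = 0

x ⊛ y = [3, 3, -6, 0, -9, 0]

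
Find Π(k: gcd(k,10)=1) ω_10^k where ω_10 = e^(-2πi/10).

The primitive 10th roots of unity are ω_10^k for k coprime to 10: k ∈ {1, 3, 7, 9}
Their product equals the constant term of the cyclotomic polynomial Φ_10(x) up to sign.
For n ≥ 3, the product of all primitive nth roots of unity is 1. (For n=1 it is 1; for n=2 it is -1.)

1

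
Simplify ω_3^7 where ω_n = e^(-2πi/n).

Since ω_3^3 = 1, powers reduce modulo 3.
7 mod 3 = 1
So ω_3^7 = ω_3^1 = e^(-2πi·1/3)

ω_3^7 = ω_3^1 = -0.5000-0.8660i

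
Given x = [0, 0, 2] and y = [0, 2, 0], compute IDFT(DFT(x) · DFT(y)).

(x ⊛ y)[n] = Σ(m=0 to 2) x[m] · y[(n-m) mod 3]

Computing each output sample:
(x ⊛ y)[0] = 4
(x ⊛ y)[1] = 0
(x ⊛ y)[2] = 0

x ⊛ y = [4, 0, 0]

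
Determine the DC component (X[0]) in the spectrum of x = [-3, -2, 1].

X[0] = Σ(n=0 to 2) x[n] · ω_3^0 = Σ x[n]
= (-3) + (-2) + (1)

X[0] = -4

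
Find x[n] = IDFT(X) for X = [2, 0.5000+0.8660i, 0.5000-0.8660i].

x[n] = (1/3) Σ(k=0 to 2) X[k] · e^(2πikn/3)

Computing each x[n]:
x[0] = 1
x[1] = 0
x[2] = 1

x = [1, 0, 1]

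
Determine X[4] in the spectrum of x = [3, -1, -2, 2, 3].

X[4] = Σ(n=0 to 4) x[n] · ω_5^(4n) where ω_5 = e^(-2πi/5)
= (3)·ω_5^0 + (-1)·ω_5^4 + (-2)·ω_5^8 + (2)·ω_5^12 + (3)·ω_5^16

X[4] = 3.6180-6.1554i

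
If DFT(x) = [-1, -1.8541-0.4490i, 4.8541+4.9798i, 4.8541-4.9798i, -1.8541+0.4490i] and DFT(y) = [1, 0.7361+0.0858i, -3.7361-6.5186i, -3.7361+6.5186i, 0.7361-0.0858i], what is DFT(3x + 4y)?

By linearity: DFT(3x + 4y) = 3·DFT(x) + 4·DFT(y)
= 3·[-1, -1.8541-0.4490i, 4.8541+4.9798i, 4.8541-4.9798i, -1.8541+0.4490i] + 4·[1, 0.7361+0.0858i, -3.7361-6.5186i, -3.7361+6.5186i, 0.7361-0.0858i]

Computing element-wise:
Z[0] = 3·(-1) + 4·(1) = 1
Z[1] = 3·(-1.8541-0.4490i) + 4·(0.7361+0.0858i) = -2.6179-1.0038i
Z[2] = 3·(4.8541+4.9798i) + 4·(-3.7361-6.5186i) = -0.3821-11.1350i
Z[3] = 3·(4.8541-4.9798i) + 4·(-3.7361+6.5186i) = -0.3821+11.1350i
Z[4] = 3·(-1.8541+0.4490i) + 4·(0.7361-0.0858i) = -2.6179+1.0038i

DFT(3x + 4y) = 3·X + 4·Y = [1, -2.6179-1.0038i, -0.3821-11.1350i, -0.3821+11.1350i, -2.6179+1.0038i]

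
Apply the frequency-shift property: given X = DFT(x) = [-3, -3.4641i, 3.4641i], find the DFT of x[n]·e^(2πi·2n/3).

Modulation property: DFT(ω_3^(-2n)·x[n]) = X[(k-2) mod 3], so circularly shift X by 2 positions.

X[k-2] = [-3.4641i, 3.4641i, -3]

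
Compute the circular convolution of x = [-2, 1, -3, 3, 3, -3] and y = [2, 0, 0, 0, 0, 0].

(x ⊛ y)[n] = Σ(m=0 to 5) x[m] · y[(n-m) mod 6]

Computing each output sample:
(x ⊛ y)[0] = -4
(x ⊛ y)[1] = 2
(x ⊛ y)[2] = -6
(x ⊛ y)[3] = 6
(x ⊛ y)[4] = 6
(x ⊛ y)[5] = -6

x ⊛ y = [-4, 2, -6, 6, 6, -6]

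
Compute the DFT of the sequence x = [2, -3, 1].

X[k] = Σ(n=0 to 2) x[n] · ω_3^(nk)
where ω_3 = e^(-2πi/3)

Computing each X[k]:
X[0] = 0
X[1] = 3.0000+3.4641i
X[2] = 3.0000-3.4641i

X = [0, 3.0000+3.4641i, 3.0000-3.4641i]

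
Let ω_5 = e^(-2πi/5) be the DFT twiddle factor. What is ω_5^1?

ω_5^1 = e^(-2πi·1/5)
= cos(-2π·1/5) + i·sin(-2π·1/5)
= cos(-2π/5) + i·sin(-2π/5)

ω_5^1 = cos(-2π/5) + i·sin(-2π/5) = 0.3090-0.9511i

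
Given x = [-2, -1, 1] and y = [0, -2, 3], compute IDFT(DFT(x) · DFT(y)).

(x ⊛ y)[n] = Σ(m=0 to 2) x[m] · y[(n-m) mod 3]

Computing each output sample:
(x ⊛ y)[0] = -5
(x ⊛ y)[1] = 7
(x ⊛ y)[2] = -4

x ⊛ y = [-5, 7, -4]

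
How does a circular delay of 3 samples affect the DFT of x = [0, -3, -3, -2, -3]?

Time shift by 3: X_shifted[k] = ω_5^(3k) · X[k]
Shifted x = [-3, -2, -3, 0, -3]

DFT(x[n-3]) = [-11, -2.1180+0.8123i, 0.1180-3.4410i, 0.1180+3.4410i, -2.1180-0.8123i]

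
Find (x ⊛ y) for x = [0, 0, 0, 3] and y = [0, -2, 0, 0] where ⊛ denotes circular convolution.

(x ⊛ y)[n] = Σ(m=0 to 3) x[m] · y[(n-m) mod 4]

Computing each output sample:
(x ⊛ y)[0] = -6
(x ⊛ y)[1] = 0
(x ⊛ y)[2] = 0
(x ⊛ y)[3] = 0

x ⊛ y = [-6, 0, 0, 0]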